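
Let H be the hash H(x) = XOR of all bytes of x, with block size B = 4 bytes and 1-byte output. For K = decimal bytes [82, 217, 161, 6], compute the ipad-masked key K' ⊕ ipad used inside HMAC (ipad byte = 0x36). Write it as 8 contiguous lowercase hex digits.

Key decimal bytes [82, 217, 161, 6] = 52 d9 a1 06 is exactly B = 4 bytes: K' = 52 d9 a1 06.
XOR each byte with 0x36: 52⊕36=64, d9⊕36=ef, a1⊕36=97, 06⊕36=30.

64ef9730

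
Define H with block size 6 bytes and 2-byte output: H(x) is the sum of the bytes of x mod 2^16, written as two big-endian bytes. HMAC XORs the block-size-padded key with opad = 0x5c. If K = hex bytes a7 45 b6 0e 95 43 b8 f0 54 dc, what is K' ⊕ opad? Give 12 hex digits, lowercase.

593c5c5c5c5c

Key hex bytes a7 45 b6 0e 95 43 b8 f0 54 dc is 10 bytes > B = 6, so hash it first: H(key) = 05 60, then zero-pad to 6 bytes: K' = 05 60 00 00 00 00.
XOR each byte with 0x5c: 05⊕5c=59, 60⊕5c=3c, 00⊕5c=5c, 00⊕5c=5c, 00⊕5c=5c, 00⊕5c=5c.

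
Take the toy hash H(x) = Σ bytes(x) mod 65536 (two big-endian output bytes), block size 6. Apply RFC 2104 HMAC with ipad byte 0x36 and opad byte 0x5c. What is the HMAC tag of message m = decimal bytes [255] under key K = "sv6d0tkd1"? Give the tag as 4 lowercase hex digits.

Key "sv6d0tkd1" = 73 76 36 64 30 74 6b 64 31 is 9 bytes > B = 6, so hash it first: H(key) = 03 27, then zero-pad to 6 bytes: K' = 03 27 00 00 00 00.
K' ⊕ ipad = 35 11 36 36 36 36.  K' ⊕ opad = 5f 7b 5c 5c 5c 5c.
Inner input = (K'⊕ipad) ∥ m = 35 11 36 36 36 36 ∥ ff.
Inner hash: sum = 53+17+54+54+54+54+255 = 541 → 02 1d.
Outer input = (K'⊕opad) ∥ inner = 5f 7b 5c 5c 5c 5c ∥ 02 1d.
Outer hash (tag): sum = 95+123+92+92+92+92+2+29 = 617 → 02 69.

0269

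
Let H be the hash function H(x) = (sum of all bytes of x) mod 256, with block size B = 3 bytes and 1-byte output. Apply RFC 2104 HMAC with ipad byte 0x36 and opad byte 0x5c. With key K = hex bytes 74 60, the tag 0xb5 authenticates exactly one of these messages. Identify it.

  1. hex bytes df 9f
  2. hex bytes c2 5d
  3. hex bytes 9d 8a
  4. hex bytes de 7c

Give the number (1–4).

3

Key hex bytes 74 60 is 2 bytes ≤ B = 3; zero-pad to 3 bytes: K' = 74 60 00.
K' ⊕ ipad = 42 56 36; K' ⊕ opad = 28 3c 5c.
m1: inner = H(42 56 36 df 9f) = 4c; tag = H(28 3c 5c 4c) = 0c
m2: inner = H(42 56 36 c2 5d) = ed; tag = H(28 3c 5c ed) = ad
m3: inner = H(42 56 36 9d 8a) = f5; tag = H(28 3c 5c f5) = b5 ← matches
m4: inner = H(42 56 36 de 7c) = 28; tag = H(28 3c 5c 28) = e8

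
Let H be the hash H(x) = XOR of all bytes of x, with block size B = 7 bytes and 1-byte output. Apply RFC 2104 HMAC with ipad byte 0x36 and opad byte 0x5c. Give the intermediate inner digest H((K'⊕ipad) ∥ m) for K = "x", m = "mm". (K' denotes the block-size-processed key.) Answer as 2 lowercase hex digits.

4e

Key "x" = 78 is 1 byte ≤ B = 7; zero-pad to 7 bytes: K' = 78 00 00 00 00 00 00.
K' ⊕ ipad = 4e 36 36 36 36 36 36.
Inner input = 4e 36 36 36 36 36 36 ∥ 6d 6d.
Inner hash: XOR 4e⊕36⊕36⊕36⊕36⊕36⊕36⊕6d⊕6d = 4e.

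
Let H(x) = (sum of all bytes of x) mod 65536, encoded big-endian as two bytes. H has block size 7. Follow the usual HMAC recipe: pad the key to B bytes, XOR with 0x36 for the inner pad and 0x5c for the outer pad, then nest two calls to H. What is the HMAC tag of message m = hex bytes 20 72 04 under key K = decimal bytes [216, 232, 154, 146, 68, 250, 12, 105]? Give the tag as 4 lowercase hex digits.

0368

Key decimal bytes [216, 232, 154, 146, 68, 250, 12, 105] = d8 e8 9a 92 44 fa 0c 69 is 8 bytes > B = 7, so hash it first: H(key) = 04 9f, then zero-pad to 7 bytes: K' = 04 9f 00 00 00 00 00.
K' ⊕ ipad = 32 a9 36 36 36 36 36.  K' ⊕ opad = 58 c3 5c 5c 5c 5c 5c.
Inner input = (K'⊕ipad) ∥ m = 32 a9 36 36 36 36 36 ∥ 20 72 04.
Inner hash: sum = 50+169+54+54+54+54+54+32+114+4 = 639 → 02 7f.
Outer input = (K'⊕opad) ∥ inner = 58 c3 5c 5c 5c 5c 5c ∥ 02 7f.
Outer hash (tag): sum = 88+195+92+92+92+92+92+2+127 = 872 → 03 68.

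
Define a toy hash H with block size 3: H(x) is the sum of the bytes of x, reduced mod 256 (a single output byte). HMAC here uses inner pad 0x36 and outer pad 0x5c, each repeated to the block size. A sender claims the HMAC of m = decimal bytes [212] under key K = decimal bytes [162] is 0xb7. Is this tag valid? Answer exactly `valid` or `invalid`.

Key decimal bytes [162] = a2 is 1 byte ≤ B = 3; zero-pad to 3 bytes: K' = a2 00 00.
K' ⊕ ipad = 94 36 36; K' ⊕ opad = fe 5c 5c.
Inner hash: sum = 148+54+54+212 = 468; mod 256 = 212 → d4.
Outer hash (recomputed tag): sum = 254+92+92+212 = 650; mod 256 = 138 → 8a.
Recomputed tag = 8a; claimed = b7 → mismatch.

invalid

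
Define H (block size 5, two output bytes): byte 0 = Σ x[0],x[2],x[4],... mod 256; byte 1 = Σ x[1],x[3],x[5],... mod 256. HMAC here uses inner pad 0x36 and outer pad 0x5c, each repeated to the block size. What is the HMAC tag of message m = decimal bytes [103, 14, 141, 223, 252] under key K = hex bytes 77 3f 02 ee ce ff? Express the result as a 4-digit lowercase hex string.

1396

Key hex bytes 77 3f 02 ee ce ff is 6 bytes > B = 5, so hash it first: H(key) = 47 2c, then zero-pad to 5 bytes: K' = 47 2c 00 00 00.
K' ⊕ ipad = 71 1a 36 36 36.  K' ⊕ opad = 1b 70 5c 5c 5c.
Inner input = (K'⊕ipad) ∥ m = 71 1a 36 36 36 ∥ 67 0e 8d df fc.
Inner hash: even-index sum = 458 mod 256 = 202; odd-index sum = 576 mod 256 = 64 → ca 40.
Outer input = (K'⊕opad) ∥ inner = 1b 70 5c 5c 5c ∥ ca 40.
Outer hash (tag): even-index sum = 275 mod 256 = 19; odd-index sum = 406 mod 256 = 150 → 13 96.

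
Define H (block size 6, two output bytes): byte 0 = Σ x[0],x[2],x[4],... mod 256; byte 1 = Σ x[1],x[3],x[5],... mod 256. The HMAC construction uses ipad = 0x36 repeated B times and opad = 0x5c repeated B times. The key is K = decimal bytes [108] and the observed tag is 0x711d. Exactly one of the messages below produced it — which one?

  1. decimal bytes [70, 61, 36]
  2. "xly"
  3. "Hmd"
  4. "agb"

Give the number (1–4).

Key decimal bytes [108] = 6c is 1 byte ≤ B = 6; zero-pad to 6 bytes: K' = 6c 00 00 00 00 00.
K' ⊕ ipad = 5a 36 36 36 36 36; K' ⊕ opad = 30 5c 5c 5c 5c 5c.
m1: inner = H(5a 36 36 36 36 36 46 3d 24) = 30 df; tag = H(30 5c 5c 5c 5c 5c 30 df) = 18f3
m2: inner = H(5a 36 36 36 36 36 78 6c 79) = b7 0e; tag = H(30 5c 5c 5c 5c 5c b7 0e) = 9f22
m3: inner = H(5a 36 36 36 36 36 48 6d 64) = 72 0f; tag = H(30 5c 5c 5c 5c 5c 72 0f) = 5a23
m4: inner = H(5a 36 36 36 36 36 61 67 62) = 89 09; tag = H(30 5c 5c 5c 5c 5c 89 09) = 711d ← matches

4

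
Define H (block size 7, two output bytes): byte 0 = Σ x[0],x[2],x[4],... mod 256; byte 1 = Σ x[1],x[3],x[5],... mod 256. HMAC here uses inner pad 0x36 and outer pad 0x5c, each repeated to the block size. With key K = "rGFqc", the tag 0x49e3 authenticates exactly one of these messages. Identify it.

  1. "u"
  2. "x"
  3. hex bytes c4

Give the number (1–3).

Key "rGFqc" = 72 47 46 71 63 is 5 bytes ≤ B = 7; zero-pad to 7 bytes: K' = 72 47 46 71 63 00 00.
K' ⊕ ipad = 44 71 70 47 55 36 36; K' ⊕ opad = 2e 1b 1a 2d 3f 5c 5c.
m1: inner = H(44 71 70 47 55 36 36 75) = 3f 63; tag = H(2e 1b 1a 2d 3f 5c 5c 3f 63) = 46e3
m2: inner = H(44 71 70 47 55 36 36 78) = 3f 66; tag = H(2e 1b 1a 2d 3f 5c 5c 3f 66) = 49e3 ← matches
m3: inner = H(44 71 70 47 55 36 36 c4) = 3f b2; tag = H(2e 1b 1a 2d 3f 5c 5c 3f b2) = 95e3

2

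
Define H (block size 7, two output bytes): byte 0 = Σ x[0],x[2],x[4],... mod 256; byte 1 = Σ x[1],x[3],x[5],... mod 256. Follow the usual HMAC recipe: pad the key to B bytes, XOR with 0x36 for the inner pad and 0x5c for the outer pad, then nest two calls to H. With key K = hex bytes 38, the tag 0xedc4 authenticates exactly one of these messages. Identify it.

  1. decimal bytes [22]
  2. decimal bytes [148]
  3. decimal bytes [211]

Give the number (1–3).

3

Key hex bytes 38 is 1 byte ≤ B = 7; zero-pad to 7 bytes: K' = 38 00 00 00 00 00 00.
K' ⊕ ipad = 0e 36 36 36 36 36 36; K' ⊕ opad = 64 5c 5c 5c 5c 5c 5c.
m1: inner = H(0e 36 36 36 36 36 36 16) = b0 b8; tag = H(64 5c 5c 5c 5c 5c 5c b0 b8) = 30c4
m2: inner = H(0e 36 36 36 36 36 36 94) = b0 36; tag = H(64 5c 5c 5c 5c 5c 5c b0 36) = aec4
m3: inner = H(0e 36 36 36 36 36 36 d3) = b0 75; tag = H(64 5c 5c 5c 5c 5c 5c b0 75) = edc4 ← matches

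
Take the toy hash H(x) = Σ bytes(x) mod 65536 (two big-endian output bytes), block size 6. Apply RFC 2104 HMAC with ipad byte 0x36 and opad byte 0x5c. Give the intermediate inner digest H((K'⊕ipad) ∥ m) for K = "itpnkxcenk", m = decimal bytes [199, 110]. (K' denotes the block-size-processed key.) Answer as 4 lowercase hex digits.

0248

Key "itpnkxcenk" = 69 74 70 6e 6b 78 63 65 6e 6b is 10 bytes > B = 6, so hash it first: H(key) = 04 3f, then zero-pad to 6 bytes: K' = 04 3f 00 00 00 00.
K' ⊕ ipad = 32 09 36 36 36 36.
Inner input = 32 09 36 36 36 36 ∥ c7 6e.
Inner hash: sum = 50+9+54+54+54+54+199+110 = 584 → 02 48.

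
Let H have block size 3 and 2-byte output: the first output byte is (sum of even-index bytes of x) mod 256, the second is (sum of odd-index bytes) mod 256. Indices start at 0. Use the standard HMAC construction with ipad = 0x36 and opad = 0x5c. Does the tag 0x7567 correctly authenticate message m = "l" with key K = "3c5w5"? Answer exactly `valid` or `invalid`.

Key "3c5w5" = 33 63 35 77 35 is 5 bytes > B = 3, so hash it first: H(key) = 9d da, then zero-pad to 3 bytes: K' = 9d da 00.
K' ⊕ ipad = ab ec 36; K' ⊕ opad = c1 86 5c.
Inner hash: even-index sum = 225 mod 256 = 225; odd-index sum = 344 mod 256 = 88 → e1 58.
Outer hash (recomputed tag): even-index sum = 373 mod 256 = 117; odd-index sum = 359 mod 256 = 103 → 75 67.
Recomputed tag = 7567; claimed = 7567 → match.

valid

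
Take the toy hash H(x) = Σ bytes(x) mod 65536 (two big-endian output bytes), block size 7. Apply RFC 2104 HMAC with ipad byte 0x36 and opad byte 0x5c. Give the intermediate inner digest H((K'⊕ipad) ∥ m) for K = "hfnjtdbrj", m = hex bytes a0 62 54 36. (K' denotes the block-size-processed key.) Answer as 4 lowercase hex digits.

Key "hfnjtdbrj" = 68 66 6e 6a 74 64 62 72 6a is 9 bytes > B = 7, so hash it first: H(key) = 03 bc, then zero-pad to 7 bytes: K' = 03 bc 00 00 00 00 00.
K' ⊕ ipad = 35 8a 36 36 36 36 36.
Inner input = 35 8a 36 36 36 36 36 ∥ a0 62 54 36.
Inner hash: sum = 53+138+54+54+54+54+54+160+98+84+54 = 857 → 03 59.

0359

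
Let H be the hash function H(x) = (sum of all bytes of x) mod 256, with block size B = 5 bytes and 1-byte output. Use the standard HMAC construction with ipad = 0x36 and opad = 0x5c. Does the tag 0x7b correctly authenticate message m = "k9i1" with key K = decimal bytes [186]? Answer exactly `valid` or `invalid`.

Key decimal bytes [186] = ba is 1 byte ≤ B = 5; zero-pad to 5 bytes: K' = ba 00 00 00 00.
K' ⊕ ipad = 8c 36 36 36 36; K' ⊕ opad = e6 5c 5c 5c 5c.
Inner hash: sum = 140+54+54+54+54+107+57+105+49 = 674; mod 256 = 162 → a2.
Outer hash (recomputed tag): sum = 230+92+92+92+92+162 = 760; mod 256 = 248 → f8.
Recomputed tag = f8; claimed = 7b → mismatch.

invalid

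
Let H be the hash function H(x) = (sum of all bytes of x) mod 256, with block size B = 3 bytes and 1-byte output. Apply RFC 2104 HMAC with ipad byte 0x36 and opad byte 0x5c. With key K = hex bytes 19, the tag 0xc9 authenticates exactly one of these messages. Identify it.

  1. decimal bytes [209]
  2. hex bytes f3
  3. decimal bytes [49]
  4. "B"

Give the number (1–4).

Key hex bytes 19 is 1 byte ≤ B = 3; zero-pad to 3 bytes: K' = 19 00 00.
K' ⊕ ipad = 2f 36 36; K' ⊕ opad = 45 5c 5c.
m1: inner = H(2f 36 36 d1) = 6c; tag = H(45 5c 5c 6c) = 69
m2: inner = H(2f 36 36 f3) = 8e; tag = H(45 5c 5c 8e) = 8b
m3: inner = H(2f 36 36 31) = cc; tag = H(45 5c 5c cc) = c9 ← matches
m4: inner = H(2f 36 36 42) = dd; tag = H(45 5c 5c dd) = da

3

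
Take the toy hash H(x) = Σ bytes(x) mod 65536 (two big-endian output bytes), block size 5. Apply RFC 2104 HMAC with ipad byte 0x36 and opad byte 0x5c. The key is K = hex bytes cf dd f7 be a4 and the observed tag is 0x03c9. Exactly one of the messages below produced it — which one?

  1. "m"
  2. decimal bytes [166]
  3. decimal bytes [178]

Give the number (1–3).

1

Key hex bytes cf dd f7 be a4 is exactly B = 5 bytes: K' = cf dd f7 be a4.
K' ⊕ ipad = f9 eb c1 88 92; K' ⊕ opad = 93 81 ab e2 f8.
m1: inner = H(f9 eb c1 88 92 6d) = 04 2c; tag = H(93 81 ab e2 f8 04 2c) = 03c9 ← matches
m2: inner = H(f9 eb c1 88 92 a6) = 04 65; tag = H(93 81 ab e2 f8 04 65) = 0402
m3: inner = H(f9 eb c1 88 92 b2) = 04 71; tag = H(93 81 ab e2 f8 04 71) = 040e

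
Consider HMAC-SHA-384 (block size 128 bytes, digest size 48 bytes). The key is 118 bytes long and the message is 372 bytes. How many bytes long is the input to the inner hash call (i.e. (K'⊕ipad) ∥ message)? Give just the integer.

500

Key is 118 ≤ 128 bytes, zero-padded: |K'| = 128.
Inner input = (K'⊕ipad) ∥ m → 128 + 372 = 500 bytes.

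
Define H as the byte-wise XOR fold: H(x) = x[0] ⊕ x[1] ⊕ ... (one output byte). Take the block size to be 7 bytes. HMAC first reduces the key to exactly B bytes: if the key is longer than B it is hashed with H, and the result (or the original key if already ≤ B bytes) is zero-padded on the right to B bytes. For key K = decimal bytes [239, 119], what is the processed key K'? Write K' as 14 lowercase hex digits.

ef770000000000

Key decimal bytes [239, 119] = ef 77 is 2 bytes ≤ B = 7; zero-pad to 7 bytes: K' = ef 77 00 00 00 00 00.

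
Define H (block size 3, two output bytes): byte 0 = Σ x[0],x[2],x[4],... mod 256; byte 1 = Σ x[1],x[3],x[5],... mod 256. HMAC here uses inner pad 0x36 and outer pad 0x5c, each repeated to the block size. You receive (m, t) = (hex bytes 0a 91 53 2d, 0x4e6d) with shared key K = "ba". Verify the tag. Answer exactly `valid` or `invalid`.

Key "ba" = 62 61 is 2 bytes ≤ B = 3; zero-pad to 3 bytes: K' = 62 61 00.
K' ⊕ ipad = 54 57 36; K' ⊕ opad = 3e 3d 5c.
Inner hash: even-index sum = 328 mod 256 = 72; odd-index sum = 180 mod 256 = 180 → 48 b4.
Outer hash (recomputed tag): even-index sum = 334 mod 256 = 78; odd-index sum = 133 mod 256 = 133 → 4e 85.
Recomputed tag = 4e85; claimed = 4e6d → mismatch.

invalid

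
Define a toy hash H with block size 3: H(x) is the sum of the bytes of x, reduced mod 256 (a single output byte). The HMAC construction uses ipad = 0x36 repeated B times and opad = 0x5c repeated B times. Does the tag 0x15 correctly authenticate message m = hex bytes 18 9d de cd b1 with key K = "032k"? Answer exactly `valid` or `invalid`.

Key "032k" = 30 33 32 6b is 4 bytes > B = 3, so hash it first: H(key) = 00, then zero-pad to 3 bytes: K' = 00 00 00.
K' ⊕ ipad = 36 36 36; K' ⊕ opad = 5c 5c 5c.
Inner hash: sum = 54+54+54+24+157+222+205+177 = 947; mod 256 = 179 → b3.
Outer hash (recomputed tag): sum = 92+92+92+179 = 455; mod 256 = 199 → c7.
Recomputed tag = c7; claimed = 15 → mismatch.

invalid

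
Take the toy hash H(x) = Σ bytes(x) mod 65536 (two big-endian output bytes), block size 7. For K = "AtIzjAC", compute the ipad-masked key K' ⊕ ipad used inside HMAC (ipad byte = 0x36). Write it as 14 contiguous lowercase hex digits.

77427f4c5c7775

Key "AtIzjAC" = 41 74 49 7a 6a 41 43 is exactly B = 7 bytes: K' = 41 74 49 7a 6a 41 43.
XOR each byte with 0x36: 41⊕36=77, 74⊕36=42, 49⊕36=7f, 7a⊕36=4c, 6a⊕36=5c, 41⊕36=77, 43⊕36=75.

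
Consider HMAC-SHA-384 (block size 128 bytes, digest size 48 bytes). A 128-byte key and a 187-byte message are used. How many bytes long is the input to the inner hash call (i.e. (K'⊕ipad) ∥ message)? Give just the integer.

315

Key is 128 ≤ 128 bytes, zero-padded: |K'| = 128.
Inner input = (K'⊕ipad) ∥ m → 128 + 187 = 315 bytes.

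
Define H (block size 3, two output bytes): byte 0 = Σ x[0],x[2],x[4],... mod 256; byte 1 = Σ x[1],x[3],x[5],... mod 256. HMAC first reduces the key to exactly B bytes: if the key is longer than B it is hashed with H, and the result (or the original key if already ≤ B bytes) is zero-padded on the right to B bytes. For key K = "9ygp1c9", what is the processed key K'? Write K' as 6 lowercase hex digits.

|K| = 7 > B = 3, so first hash the key.
H(K): even-index sum = 266 mod 256 = 10; odd-index sum = 332 mod 256 = 76 → 0a 4c.
Zero-pad H(K) = 0a 4c to 3 bytes: K' = 0a 4c 00.

0a4c00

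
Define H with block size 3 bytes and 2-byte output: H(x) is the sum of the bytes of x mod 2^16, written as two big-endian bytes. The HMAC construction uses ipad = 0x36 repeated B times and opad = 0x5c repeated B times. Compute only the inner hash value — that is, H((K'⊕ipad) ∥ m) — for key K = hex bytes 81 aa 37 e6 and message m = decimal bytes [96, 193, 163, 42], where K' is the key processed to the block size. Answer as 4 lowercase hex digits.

Key hex bytes 81 aa 37 e6 is 4 bytes > B = 3, so hash it first: H(key) = 02 48, then zero-pad to 3 bytes: K' = 02 48 00.
K' ⊕ ipad = 34 7e 36.
Inner input = 34 7e 36 ∥ 60 c1 a3 2a.
Inner hash: sum = 52+126+54+96+193+163+42 = 726 → 02 d6.

02d6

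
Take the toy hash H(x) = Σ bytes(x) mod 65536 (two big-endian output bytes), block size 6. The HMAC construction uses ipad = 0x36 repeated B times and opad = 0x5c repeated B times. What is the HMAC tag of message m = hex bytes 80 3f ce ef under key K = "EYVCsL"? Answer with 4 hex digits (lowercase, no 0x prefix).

017c

Key "EYVCsL" = 45 59 56 43 73 4c is exactly B = 6 bytes: K' = 45 59 56 43 73 4c.
K' ⊕ ipad = 73 6f 60 75 45 7a.  K' ⊕ opad = 19 05 0a 1f 2f 10.
Inner input = (K'⊕ipad) ∥ m = 73 6f 60 75 45 7a ∥ 80 3f ce ef.
Inner hash: sum = 115+111+96+117+69+122+128+63+206+239 = 1266 → 04 f2.
Outer input = (K'⊕opad) ∥ inner = 19 05 0a 1f 2f 10 ∥ 04 f2.
Outer hash (tag): sum = 25+5+10+31+47+16+4+242 = 380 → 01 7c.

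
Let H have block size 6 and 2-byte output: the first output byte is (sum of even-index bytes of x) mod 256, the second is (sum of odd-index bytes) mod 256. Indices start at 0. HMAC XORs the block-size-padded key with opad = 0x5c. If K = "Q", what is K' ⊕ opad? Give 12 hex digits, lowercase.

0d5c5c5c5c5c

Key "Q" = 51 is 1 byte ≤ B = 6; zero-pad to 6 bytes: K' = 51 00 00 00 00 00.
XOR each byte with 0x5c: 51⊕5c=0d, 00⊕5c=5c, 00⊕5c=5c, 00⊕5c=5c, 00⊕5c=5c, 00⊕5c=5c.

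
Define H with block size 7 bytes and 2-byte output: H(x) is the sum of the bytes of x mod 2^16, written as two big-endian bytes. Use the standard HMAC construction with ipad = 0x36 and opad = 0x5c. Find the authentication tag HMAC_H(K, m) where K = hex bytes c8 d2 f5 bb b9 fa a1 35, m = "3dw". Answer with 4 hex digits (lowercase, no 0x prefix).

02eb

Key hex bytes c8 d2 f5 bb b9 fa a1 35 is 8 bytes > B = 7, so hash it first: H(key) = 05 d3, then zero-pad to 7 bytes: K' = 05 d3 00 00 00 00 00.
K' ⊕ ipad = 33 e5 36 36 36 36 36.  K' ⊕ opad = 59 8f 5c 5c 5c 5c 5c.
Inner input = (K'⊕ipad) ∥ m = 33 e5 36 36 36 36 36 ∥ 33 64 77.
Inner hash: sum = 51+229+54+54+54+54+54+51+100+119 = 820 → 03 34.
Outer input = (K'⊕opad) ∥ inner = 59 8f 5c 5c 5c 5c 5c ∥ 03 34.
Outer hash (tag): sum = 89+143+92+92+92+92+92+3+52 = 747 → 02 eb.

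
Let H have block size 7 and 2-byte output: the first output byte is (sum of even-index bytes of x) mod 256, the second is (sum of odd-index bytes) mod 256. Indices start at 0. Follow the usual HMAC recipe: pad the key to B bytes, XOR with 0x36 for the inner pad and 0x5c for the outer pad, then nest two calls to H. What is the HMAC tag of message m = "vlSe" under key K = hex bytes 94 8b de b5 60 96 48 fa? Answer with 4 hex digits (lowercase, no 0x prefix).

Key hex bytes 94 8b de b5 60 96 48 fa is 8 bytes > B = 7, so hash it first: H(key) = 1a d0, then zero-pad to 7 bytes: K' = 1a d0 00 00 00 00 00.
K' ⊕ ipad = 2c e6 36 36 36 36 36.  K' ⊕ opad = 46 8c 5c 5c 5c 5c 5c.
Inner input = (K'⊕ipad) ∥ m = 2c e6 36 36 36 36 36 ∥ 76 6c 53 65.
Inner hash: even-index sum = 415 mod 256 = 159; odd-index sum = 539 mod 256 = 27 → 9f 1b.
Outer input = (K'⊕opad) ∥ inner = 46 8c 5c 5c 5c 5c 5c ∥ 9f 1b.
Outer hash (tag): even-index sum = 373 mod 256 = 117; odd-index sum = 483 mod 256 = 227 → 75 e3.

75e3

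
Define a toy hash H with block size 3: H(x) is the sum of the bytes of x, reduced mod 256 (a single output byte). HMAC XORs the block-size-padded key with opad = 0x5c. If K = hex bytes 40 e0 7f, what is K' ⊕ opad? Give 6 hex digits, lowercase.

1cbc23

Key hex bytes 40 e0 7f is exactly B = 3 bytes: K' = 40 e0 7f.
XOR each byte with 0x5c: 40⊕5c=1c, e0⊕5c=bc, 7f⊕5c=23.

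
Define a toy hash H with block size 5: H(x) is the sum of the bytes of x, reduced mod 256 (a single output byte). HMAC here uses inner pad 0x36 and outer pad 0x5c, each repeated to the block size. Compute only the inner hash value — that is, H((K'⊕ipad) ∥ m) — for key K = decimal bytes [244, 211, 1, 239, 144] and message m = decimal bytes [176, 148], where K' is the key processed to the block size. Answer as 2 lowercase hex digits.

a1

Key decimal bytes [244, 211, 1, 239, 144] = f4 d3 01 ef 90 is exactly B = 5 bytes: K' = f4 d3 01 ef 90.
K' ⊕ ipad = c2 e5 37 d9 a6.
Inner input = c2 e5 37 d9 a6 ∥ b0 94.
Inner hash: sum = 194+229+55+217+166+176+148 = 1185; mod 256 = 161 → a1.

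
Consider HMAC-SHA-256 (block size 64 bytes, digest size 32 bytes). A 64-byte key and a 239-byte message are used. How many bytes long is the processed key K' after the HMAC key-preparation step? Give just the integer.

Key is 64 ≤ 64 bytes, zero-padded: |K'| = 64.

64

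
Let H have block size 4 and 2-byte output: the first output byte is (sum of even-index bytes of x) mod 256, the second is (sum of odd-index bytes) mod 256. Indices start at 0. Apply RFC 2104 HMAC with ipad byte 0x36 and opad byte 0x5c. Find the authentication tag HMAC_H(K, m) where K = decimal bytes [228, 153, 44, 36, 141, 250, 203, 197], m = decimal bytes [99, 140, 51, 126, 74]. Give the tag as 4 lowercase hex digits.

Key decimal bytes [228, 153, 44, 36, 141, 250, 203, 197] = e4 99 2c 24 8d fa cb c5 is 8 bytes > B = 4, so hash it first: H(key) = 68 7c, then zero-pad to 4 bytes: K' = 68 7c 00 00.
K' ⊕ ipad = 5e 4a 36 36.  K' ⊕ opad = 34 20 5c 5c.
Inner input = (K'⊕ipad) ∥ m = 5e 4a 36 36 ∥ 63 8c 33 7e 4a.
Inner hash: even-index sum = 372 mod 256 = 116; odd-index sum = 394 mod 256 = 138 → 74 8a.
Outer input = (K'⊕opad) ∥ inner = 34 20 5c 5c ∥ 74 8a.
Outer hash (tag): even-index sum = 260 mod 256 = 4; odd-index sum = 262 mod 256 = 6 → 04 06.

0406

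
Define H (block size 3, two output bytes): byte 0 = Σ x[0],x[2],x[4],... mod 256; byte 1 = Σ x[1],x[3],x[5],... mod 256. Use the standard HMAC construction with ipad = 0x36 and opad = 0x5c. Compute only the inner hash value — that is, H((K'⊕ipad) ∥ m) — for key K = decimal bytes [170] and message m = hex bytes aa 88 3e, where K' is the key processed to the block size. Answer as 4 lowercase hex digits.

5a1e

Key decimal bytes [170] = aa is 1 byte ≤ B = 3; zero-pad to 3 bytes: K' = aa 00 00.
K' ⊕ ipad = 9c 36 36.
Inner input = 9c 36 36 ∥ aa 88 3e.
Inner hash: even-index sum = 346 mod 256 = 90; odd-index sum = 286 mod 256 = 30 → 5a 1e.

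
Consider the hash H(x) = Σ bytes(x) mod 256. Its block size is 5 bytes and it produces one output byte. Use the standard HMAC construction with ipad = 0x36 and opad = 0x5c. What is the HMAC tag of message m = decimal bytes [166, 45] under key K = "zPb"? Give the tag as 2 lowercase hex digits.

6d

Key "zPb" = 7a 50 62 is 3 bytes ≤ B = 5; zero-pad to 5 bytes: K' = 7a 50 62 00 00.
K' ⊕ ipad = 4c 66 54 36 36.  K' ⊕ opad = 26 0c 3e 5c 5c.
Inner input = (K'⊕ipad) ∥ m = 4c 66 54 36 36 ∥ a6 2d.
Inner hash: sum = 76+102+84+54+54+166+45 = 581; mod 256 = 69 → 45.
Outer input = (K'⊕opad) ∥ inner = 26 0c 3e 5c 5c ∥ 45.
Outer hash (tag): sum = 38+12+62+92+92+69 = 365; mod 256 = 109 → 6d.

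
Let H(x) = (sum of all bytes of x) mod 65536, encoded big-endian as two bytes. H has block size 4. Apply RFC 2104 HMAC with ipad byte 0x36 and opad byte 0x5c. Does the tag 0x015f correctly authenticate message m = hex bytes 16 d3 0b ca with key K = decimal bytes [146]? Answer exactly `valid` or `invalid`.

invalid

Key decimal bytes [146] = 92 is 1 byte ≤ B = 4; zero-pad to 4 bytes: K' = 92 00 00 00.
K' ⊕ ipad = a4 36 36 36; K' ⊕ opad = ce 5c 5c 5c.
Inner hash: sum = 164+54+54+54+22+211+11+202 = 772 → 03 04.
Outer hash (recomputed tag): sum = 206+92+92+92+3+4 = 489 → 01 e9.
Recomputed tag = 01e9; claimed = 015f → mismatch.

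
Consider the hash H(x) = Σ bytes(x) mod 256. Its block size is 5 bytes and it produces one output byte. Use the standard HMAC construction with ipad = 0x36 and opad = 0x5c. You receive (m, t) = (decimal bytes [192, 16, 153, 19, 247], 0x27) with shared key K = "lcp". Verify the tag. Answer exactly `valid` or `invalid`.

Key "lcp" = 6c 63 70 is 3 bytes ≤ B = 5; zero-pad to 5 bytes: K' = 6c 63 70 00 00.
K' ⊕ ipad = 5a 55 46 36 36; K' ⊕ opad = 30 3f 2c 5c 5c.
Inner hash: sum = 90+85+70+54+54+192+16+153+19+247 = 980; mod 256 = 212 → d4.
Outer hash (recomputed tag): sum = 48+63+44+92+92+212 = 551; mod 256 = 39 → 27.
Recomputed tag = 27; claimed = 27 → match.

valid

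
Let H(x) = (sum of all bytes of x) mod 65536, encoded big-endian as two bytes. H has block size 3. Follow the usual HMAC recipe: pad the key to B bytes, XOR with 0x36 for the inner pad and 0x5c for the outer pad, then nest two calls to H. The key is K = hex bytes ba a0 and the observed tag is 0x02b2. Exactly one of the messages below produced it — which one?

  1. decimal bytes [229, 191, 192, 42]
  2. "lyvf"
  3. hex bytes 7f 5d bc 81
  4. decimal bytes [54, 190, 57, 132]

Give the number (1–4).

Key hex bytes ba a0 is 2 bytes ≤ B = 3; zero-pad to 3 bytes: K' = ba a0 00.
K' ⊕ ipad = 8c 96 36; K' ⊕ opad = e6 fc 5c.
m1: inner = H(8c 96 36 e5 bf c0 2a) = 03 e6; tag = H(e6 fc 5c 03 e6) = 0327
m2: inner = H(8c 96 36 6c 79 76 66) = 03 19; tag = H(e6 fc 5c 03 19) = 025a
m3: inner = H(8c 96 36 7f 5d bc 81) = 03 71; tag = H(e6 fc 5c 03 71) = 02b2 ← matches
m4: inner = H(8c 96 36 36 be 39 84) = 03 09; tag = H(e6 fc 5c 03 09) = 024a

3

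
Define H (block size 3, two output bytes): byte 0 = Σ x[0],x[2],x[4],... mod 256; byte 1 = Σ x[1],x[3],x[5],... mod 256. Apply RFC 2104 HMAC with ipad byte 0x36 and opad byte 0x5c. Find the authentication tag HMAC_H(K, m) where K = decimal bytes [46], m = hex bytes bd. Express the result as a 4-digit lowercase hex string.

Key decimal bytes [46] = 2e is 1 byte ≤ B = 3; zero-pad to 3 bytes: K' = 2e 00 00.
K' ⊕ ipad = 18 36 36.  K' ⊕ opad = 72 5c 5c.
Inner input = (K'⊕ipad) ∥ m = 18 36 36 ∥ bd.
Inner hash: even-index sum = 78 mod 256 = 78; odd-index sum = 243 mod 256 = 243 → 4e f3.
Outer input = (K'⊕opad) ∥ inner = 72 5c 5c ∥ 4e f3.
Outer hash (tag): even-index sum = 449 mod 256 = 193; odd-index sum = 170 mod 256 = 170 → c1 aa.

c1aa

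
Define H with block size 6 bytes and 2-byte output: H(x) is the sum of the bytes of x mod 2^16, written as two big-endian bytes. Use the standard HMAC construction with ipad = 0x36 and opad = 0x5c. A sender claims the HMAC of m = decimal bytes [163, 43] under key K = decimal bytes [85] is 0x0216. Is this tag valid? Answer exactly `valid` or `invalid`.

Key decimal bytes [85] = 55 is 1 byte ≤ B = 6; zero-pad to 6 bytes: K' = 55 00 00 00 00 00.
K' ⊕ ipad = 63 36 36 36 36 36; K' ⊕ opad = 09 5c 5c 5c 5c 5c.
Inner hash: sum = 99+54+54+54+54+54+163+43 = 575 → 02 3f.
Outer hash (recomputed tag): sum = 9+92+92+92+92+92+2+63 = 534 → 02 16.
Recomputed tag = 0216; claimed = 0216 → match.

valid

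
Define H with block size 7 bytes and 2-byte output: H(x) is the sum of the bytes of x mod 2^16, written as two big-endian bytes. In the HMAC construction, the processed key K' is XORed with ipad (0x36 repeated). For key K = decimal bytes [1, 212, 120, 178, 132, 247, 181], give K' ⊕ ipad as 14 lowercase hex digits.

37e24e84b2c183

Key decimal bytes [1, 212, 120, 178, 132, 247, 181] = 01 d4 78 b2 84 f7 b5 is exactly B = 7 bytes: K' = 01 d4 78 b2 84 f7 b5.
XOR each byte with 0x36: 01⊕36=37, d4⊕36=e2, 78⊕36=4e, b2⊕36=84, 84⊕36=b2, f7⊕36=c1, b5⊕36=83.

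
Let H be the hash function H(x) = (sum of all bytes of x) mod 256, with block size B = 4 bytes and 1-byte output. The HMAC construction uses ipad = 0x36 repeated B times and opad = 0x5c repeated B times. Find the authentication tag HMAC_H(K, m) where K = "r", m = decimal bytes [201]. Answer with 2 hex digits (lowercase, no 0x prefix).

f1

Key "r" = 72 is 1 byte ≤ B = 4; zero-pad to 4 bytes: K' = 72 00 00 00.
K' ⊕ ipad = 44 36 36 36.  K' ⊕ opad = 2e 5c 5c 5c.
Inner input = (K'⊕ipad) ∥ m = 44 36 36 36 ∥ c9.
Inner hash: sum = 68+54+54+54+201 = 431; mod 256 = 175 → af.
Outer input = (K'⊕opad) ∥ inner = 2e 5c 5c 5c ∥ af.
Outer hash (tag): sum = 46+92+92+92+175 = 497; mod 256 = 241 → f1.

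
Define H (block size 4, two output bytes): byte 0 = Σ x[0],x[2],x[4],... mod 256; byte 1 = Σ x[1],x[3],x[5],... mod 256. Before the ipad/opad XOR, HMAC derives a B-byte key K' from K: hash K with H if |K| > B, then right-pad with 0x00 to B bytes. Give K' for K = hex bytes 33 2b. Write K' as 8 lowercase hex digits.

Key hex bytes 33 2b is 2 bytes ≤ B = 4; zero-pad to 4 bytes: K' = 33 2b 00 00.

332b0000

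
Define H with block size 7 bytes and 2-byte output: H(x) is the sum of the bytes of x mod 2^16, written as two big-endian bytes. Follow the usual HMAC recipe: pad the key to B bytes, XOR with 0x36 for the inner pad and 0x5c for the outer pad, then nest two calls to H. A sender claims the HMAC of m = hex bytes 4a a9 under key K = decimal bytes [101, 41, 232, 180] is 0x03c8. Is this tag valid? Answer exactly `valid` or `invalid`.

Key decimal bytes [101, 41, 232, 180] = 65 29 e8 b4 is 4 bytes ≤ B = 7; zero-pad to 7 bytes: K' = 65 29 e8 b4 00 00 00.
K' ⊕ ipad = 53 1f de 82 36 36 36; K' ⊕ opad = 39 75 b4 e8 5c 5c 5c.
Inner hash: sum = 83+31+222+130+54+54+54+74+169 = 871 → 03 67.
Outer hash (recomputed tag): sum = 57+117+180+232+92+92+92+3+103 = 968 → 03 c8.
Recomputed tag = 03c8; claimed = 03c8 → match.

valid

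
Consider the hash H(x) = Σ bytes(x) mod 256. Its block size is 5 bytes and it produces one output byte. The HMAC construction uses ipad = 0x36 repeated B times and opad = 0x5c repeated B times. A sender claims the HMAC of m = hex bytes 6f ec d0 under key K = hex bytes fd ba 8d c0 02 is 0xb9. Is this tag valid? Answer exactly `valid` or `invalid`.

valid

Key hex bytes fd ba 8d c0 02 is exactly B = 5 bytes: K' = fd ba 8d c0 02.
K' ⊕ ipad = cb 8c bb f6 34; K' ⊕ opad = a1 e6 d1 9c 5e.
Inner hash: sum = 203+140+187+246+52+111+236+208 = 1383; mod 256 = 103 → 67.
Outer hash (recomputed tag): sum = 161+230+209+156+94+103 = 953; mod 256 = 185 → b9.
Recomputed tag = b9; claimed = b9 → match.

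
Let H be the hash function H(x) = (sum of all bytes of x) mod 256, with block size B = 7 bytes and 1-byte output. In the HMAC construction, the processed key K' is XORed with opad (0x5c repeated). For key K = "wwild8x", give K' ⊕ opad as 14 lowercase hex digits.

Key "wwild8x" = 77 77 69 6c 64 38 78 is exactly B = 7 bytes: K' = 77 77 69 6c 64 38 78.
XOR each byte with 0x5c: 77⊕5c=2b, 77⊕5c=2b, 69⊕5c=35, 6c⊕5c=30, 64⊕5c=38, 38⊕5c=64, 78⊕5c=24.

2b2b3530386424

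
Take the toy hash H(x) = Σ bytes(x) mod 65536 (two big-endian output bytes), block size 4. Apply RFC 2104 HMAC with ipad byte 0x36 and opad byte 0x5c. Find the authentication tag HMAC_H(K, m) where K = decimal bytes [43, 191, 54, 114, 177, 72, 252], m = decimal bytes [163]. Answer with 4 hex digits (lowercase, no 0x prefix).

02e8

Key decimal bytes [43, 191, 54, 114, 177, 72, 252] = 2b bf 36 72 b1 48 fc is 7 bytes > B = 4, so hash it first: H(key) = 03 87, then zero-pad to 4 bytes: K' = 03 87 00 00.
K' ⊕ ipad = 35 b1 36 36.  K' ⊕ opad = 5f db 5c 5c.
Inner input = (K'⊕ipad) ∥ m = 35 b1 36 36 ∥ a3.
Inner hash: sum = 53+177+54+54+163 = 501 → 01 f5.
Outer input = (K'⊕opad) ∥ inner = 5f db 5c 5c ∥ 01 f5.
Outer hash (tag): sum = 95+219+92+92+1+245 = 744 → 02 e8.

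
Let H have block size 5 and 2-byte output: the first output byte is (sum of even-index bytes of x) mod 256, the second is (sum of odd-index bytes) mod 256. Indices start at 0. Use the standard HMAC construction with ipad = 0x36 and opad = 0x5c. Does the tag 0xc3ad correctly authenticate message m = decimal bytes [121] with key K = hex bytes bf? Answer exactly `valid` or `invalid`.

invalid

Key hex bytes bf is 1 byte ≤ B = 5; zero-pad to 5 bytes: K' = bf 00 00 00 00.
K' ⊕ ipad = 89 36 36 36 36; K' ⊕ opad = e3 5c 5c 5c 5c.
Inner hash: even-index sum = 245 mod 256 = 245; odd-index sum = 229 mod 256 = 229 → f5 e5.
Outer hash (recomputed tag): even-index sum = 640 mod 256 = 128; odd-index sum = 429 mod 256 = 173 → 80 ad.
Recomputed tag = 80ad; claimed = c3ad → mismatch.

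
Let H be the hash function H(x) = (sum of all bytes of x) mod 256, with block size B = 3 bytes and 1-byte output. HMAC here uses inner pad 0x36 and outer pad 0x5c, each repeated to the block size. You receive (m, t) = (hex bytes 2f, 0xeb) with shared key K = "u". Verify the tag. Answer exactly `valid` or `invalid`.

Key "u" = 75 is 1 byte ≤ B = 3; zero-pad to 3 bytes: K' = 75 00 00.
K' ⊕ ipad = 43 36 36; K' ⊕ opad = 29 5c 5c.
Inner hash: sum = 67+54+54+47 = 222 → de.
Outer hash (recomputed tag): sum = 41+92+92+222 = 447; mod 256 = 191 → bf.
Recomputed tag = bf; claimed = eb → mismatch.

invalid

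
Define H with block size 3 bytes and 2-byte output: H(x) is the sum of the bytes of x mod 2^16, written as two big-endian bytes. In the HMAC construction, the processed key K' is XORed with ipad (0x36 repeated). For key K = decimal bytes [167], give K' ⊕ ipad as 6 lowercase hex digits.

Key decimal bytes [167] = a7 is 1 byte ≤ B = 3; zero-pad to 3 bytes: K' = a7 00 00.
XOR each byte with 0x36: a7⊕36=91, 00⊕36=36, 00⊕36=36.

913636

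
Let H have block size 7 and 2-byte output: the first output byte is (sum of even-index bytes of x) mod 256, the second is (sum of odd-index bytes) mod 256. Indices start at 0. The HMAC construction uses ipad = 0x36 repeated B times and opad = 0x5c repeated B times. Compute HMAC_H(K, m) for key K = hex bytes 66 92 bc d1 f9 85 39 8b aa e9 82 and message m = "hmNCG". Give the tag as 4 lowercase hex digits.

c3c0

Key hex bytes 66 92 bc d1 f9 85 39 8b aa e9 82 is 11 bytes > B = 7, so hash it first: H(key) = 80 5c, then zero-pad to 7 bytes: K' = 80 5c 00 00 00 00 00.
K' ⊕ ipad = b6 6a 36 36 36 36 36.  K' ⊕ opad = dc 00 5c 5c 5c 5c 5c.
Inner input = (K'⊕ipad) ∥ m = b6 6a 36 36 36 36 36 ∥ 68 6d 4e 43 47.
Inner hash: even-index sum = 520 mod 256 = 8; odd-index sum = 467 mod 256 = 211 → 08 d3.
Outer input = (K'⊕opad) ∥ inner = dc 00 5c 5c 5c 5c 5c ∥ 08 d3.
Outer hash (tag): even-index sum = 707 mod 256 = 195; odd-index sum = 192 mod 256 = 192 → c3 c0.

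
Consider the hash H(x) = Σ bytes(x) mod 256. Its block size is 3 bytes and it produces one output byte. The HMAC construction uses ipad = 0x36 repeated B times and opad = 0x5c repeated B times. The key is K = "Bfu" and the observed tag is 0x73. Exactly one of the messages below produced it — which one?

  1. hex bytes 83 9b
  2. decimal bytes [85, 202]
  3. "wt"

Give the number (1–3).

3

Key "Bfu" = 42 66 75 is exactly B = 3 bytes: K' = 42 66 75.
K' ⊕ ipad = 74 50 43; K' ⊕ opad = 1e 3a 29.
m1: inner = H(74 50 43 83 9b) = 25; tag = H(1e 3a 29 25) = a6
m2: inner = H(74 50 43 55 ca) = 26; tag = H(1e 3a 29 26) = a7
m3: inner = H(74 50 43 77 74) = f2; tag = H(1e 3a 29 f2) = 73 ← matches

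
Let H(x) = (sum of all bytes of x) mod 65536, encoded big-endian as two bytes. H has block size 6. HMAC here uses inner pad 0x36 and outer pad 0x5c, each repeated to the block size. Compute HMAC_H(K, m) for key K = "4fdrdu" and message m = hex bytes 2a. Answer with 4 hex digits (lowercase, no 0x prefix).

Key "4fdrdu" = 34 66 64 72 64 75 is exactly B = 6 bytes: K' = 34 66 64 72 64 75.
K' ⊕ ipad = 02 50 52 44 52 43.  K' ⊕ opad = 68 3a 38 2e 38 29.
Inner input = (K'⊕ipad) ∥ m = 02 50 52 44 52 43 ∥ 2a.
Inner hash: sum = 2+80+82+68+82+67+42 = 423 → 01 a7.
Outer input = (K'⊕opad) ∥ inner = 68 3a 38 2e 38 29 ∥ 01 a7.
Outer hash (tag): sum = 104+58+56+46+56+41+1+167 = 529 → 02 11.

0211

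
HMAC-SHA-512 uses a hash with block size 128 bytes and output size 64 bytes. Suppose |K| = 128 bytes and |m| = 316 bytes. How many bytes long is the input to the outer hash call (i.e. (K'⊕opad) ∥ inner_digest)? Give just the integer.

Key is 128 ≤ 128 bytes, zero-padded: |K'| = 128.
Outer input = (K'⊕opad) ∥ H(inner) → 128 + 64 = 192 bytes.

192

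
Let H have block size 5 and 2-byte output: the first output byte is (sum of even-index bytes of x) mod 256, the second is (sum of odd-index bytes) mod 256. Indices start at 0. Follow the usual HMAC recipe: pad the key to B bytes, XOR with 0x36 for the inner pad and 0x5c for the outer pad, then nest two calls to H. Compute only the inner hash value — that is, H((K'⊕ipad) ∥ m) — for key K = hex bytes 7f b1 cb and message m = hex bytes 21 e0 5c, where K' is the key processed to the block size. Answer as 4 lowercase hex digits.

Key hex bytes 7f b1 cb is 3 bytes ≤ B = 5; zero-pad to 5 bytes: K' = 7f b1 cb 00 00.
K' ⊕ ipad = 49 87 fd 36 36.
Inner input = 49 87 fd 36 36 ∥ 21 e0 5c.
Inner hash: even-index sum = 604 mod 256 = 92; odd-index sum = 314 mod 256 = 58 → 5c 3a.

5c3a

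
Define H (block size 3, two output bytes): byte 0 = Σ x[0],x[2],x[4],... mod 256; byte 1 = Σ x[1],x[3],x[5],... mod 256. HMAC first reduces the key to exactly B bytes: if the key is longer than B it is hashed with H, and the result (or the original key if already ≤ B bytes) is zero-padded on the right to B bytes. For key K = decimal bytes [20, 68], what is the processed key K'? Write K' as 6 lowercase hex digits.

144400

Key decimal bytes [20, 68] = 14 44 is 2 bytes ≤ B = 3; zero-pad to 3 bytes: K' = 14 44 00.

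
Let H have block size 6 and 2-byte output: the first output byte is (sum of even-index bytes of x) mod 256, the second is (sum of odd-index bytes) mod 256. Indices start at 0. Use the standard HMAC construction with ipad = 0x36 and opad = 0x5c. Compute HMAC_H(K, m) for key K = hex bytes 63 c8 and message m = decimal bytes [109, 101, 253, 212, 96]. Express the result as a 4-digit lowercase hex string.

Key hex bytes 63 c8 is 2 bytes ≤ B = 6; zero-pad to 6 bytes: K' = 63 c8 00 00 00 00.
K' ⊕ ipad = 55 fe 36 36 36 36.  K' ⊕ opad = 3f 94 5c 5c 5c 5c.
Inner input = (K'⊕ipad) ∥ m = 55 fe 36 36 36 36 ∥ 6d 65 fd d4 60.
Inner hash: even-index sum = 651 mod 256 = 139; odd-index sum = 675 mod 256 = 163 → 8b a3.
Outer input = (K'⊕opad) ∥ inner = 3f 94 5c 5c 5c 5c ∥ 8b a3.
Outer hash (tag): even-index sum = 386 mod 256 = 130; odd-index sum = 495 mod 256 = 239 → 82 ef.

82ef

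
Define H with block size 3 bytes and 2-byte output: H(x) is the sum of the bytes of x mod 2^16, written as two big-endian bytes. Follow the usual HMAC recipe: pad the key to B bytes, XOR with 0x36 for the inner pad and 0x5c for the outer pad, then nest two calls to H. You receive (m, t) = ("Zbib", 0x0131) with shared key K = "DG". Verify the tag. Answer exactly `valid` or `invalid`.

valid

Key "DG" = 44 47 is 2 bytes ≤ B = 3; zero-pad to 3 bytes: K' = 44 47 00.
K' ⊕ ipad = 72 71 36; K' ⊕ opad = 18 1b 5c.
Inner hash: sum = 114+113+54+90+98+105+98 = 672 → 02 a0.
Outer hash (recomputed tag): sum = 24+27+92+2+160 = 305 → 01 31.
Recomputed tag = 0131; claimed = 0131 → match.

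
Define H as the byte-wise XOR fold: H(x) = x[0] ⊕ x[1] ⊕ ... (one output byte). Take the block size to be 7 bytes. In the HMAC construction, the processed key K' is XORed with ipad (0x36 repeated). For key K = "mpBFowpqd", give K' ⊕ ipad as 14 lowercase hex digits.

52363636363636

Key "mpBFowpqd" = 6d 70 42 46 6f 77 70 71 64 is 9 bytes > B = 7, so hash it first: H(key) = 64, then zero-pad to 7 bytes: K' = 64 00 00 00 00 00 00.
XOR each byte with 0x36: 64⊕36=52, 00⊕36=36, 00⊕36=36, 00⊕36=36, 00⊕36=36, 00⊕36=36, 00⊕36=36.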